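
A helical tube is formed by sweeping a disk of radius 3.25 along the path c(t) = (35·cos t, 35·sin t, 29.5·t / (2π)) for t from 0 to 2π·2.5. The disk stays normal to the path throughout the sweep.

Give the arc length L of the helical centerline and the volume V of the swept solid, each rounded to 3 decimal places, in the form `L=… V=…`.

L=554.703 V=18406.758

2πR = 2π·35 = 219.911486
per-turn = √(219.911486² + 29.5²) = √(48361.0616 + 870.25) = √49231.3116 = 221.881301
L = 2.5 × 221.881301 = 554.703252
V = π·3.25² × L = 33.183072 × 554.703252 = 18406.758159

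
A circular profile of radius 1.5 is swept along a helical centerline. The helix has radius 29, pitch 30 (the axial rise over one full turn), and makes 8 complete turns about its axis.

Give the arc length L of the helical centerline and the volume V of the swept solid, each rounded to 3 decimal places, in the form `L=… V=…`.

2πR = 2π·29 = 182.212374
per-turn = √(182.212374² + 30²) = √(33201.3492 + 900) = √34101.3492 = 184.665506
L = 8 × 184.665506 = 1477.324050
V = π·1.5² × L = 7.068583 × 1477.324050 = 10442.588362

L=1477.324 V=10442.588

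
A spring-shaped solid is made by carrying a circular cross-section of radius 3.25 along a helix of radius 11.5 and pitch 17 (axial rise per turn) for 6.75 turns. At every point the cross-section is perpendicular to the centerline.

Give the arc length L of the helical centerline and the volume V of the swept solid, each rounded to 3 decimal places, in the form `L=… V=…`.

2πR = 2π·11.5 = 72.256631
per-turn = √(72.256631² + 17²) = √(5221.0207 + 289) = √5510.0207 = 74.229514
L = 6.75 × 74.229514 = 501.049219
V = π·3.25² × L = 33.183072 × 501.049219 = 16626.352497

L=501.049 V=16626.352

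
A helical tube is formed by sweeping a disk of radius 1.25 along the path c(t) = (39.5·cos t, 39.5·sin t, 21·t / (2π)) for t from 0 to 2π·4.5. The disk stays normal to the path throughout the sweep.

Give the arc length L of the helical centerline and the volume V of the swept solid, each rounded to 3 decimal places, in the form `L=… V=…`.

L=1120.827 V=5501.847

2πR = 2π·39.5 = 248.185820
per-turn = √(248.185820² + 21²) = √(61596.2011 + 441) = √62037.2011 = 249.072682
L = 4.5 × 249.072682 = 1120.827070
V = π·1.25² × L = 4.908739 × 1120.827070 = 5501.847016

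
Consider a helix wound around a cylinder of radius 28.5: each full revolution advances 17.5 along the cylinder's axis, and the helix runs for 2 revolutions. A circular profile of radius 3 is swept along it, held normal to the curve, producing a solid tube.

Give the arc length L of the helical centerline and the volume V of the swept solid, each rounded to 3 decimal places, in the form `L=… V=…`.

L=359.848 V=10174.454

2πR = 2π·28.5 = 179.070781
per-turn = √(179.070781² + 17.5²) = √(32066.3447 + 306.25) = √32372.5947 = 179.923858
L = 2 × 179.923858 = 359.847716
V = π·3² × L = 28.274334 × 359.847716 = 10174.454472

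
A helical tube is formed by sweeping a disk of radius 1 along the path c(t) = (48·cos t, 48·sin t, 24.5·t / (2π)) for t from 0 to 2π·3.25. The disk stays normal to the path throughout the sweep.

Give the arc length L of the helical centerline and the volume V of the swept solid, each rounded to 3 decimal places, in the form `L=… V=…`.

L=983.406 V=3089.460

2πR = 2π·48 = 301.592895
per-turn = √(301.592895² + 24.5²) = √(90958.2742 + 600.25) = √91558.5242 = 302.586391
L = 3.25 × 302.586391 = 983.405772
V = π·1² × L = 3.141593 × 983.405772 = 3089.460347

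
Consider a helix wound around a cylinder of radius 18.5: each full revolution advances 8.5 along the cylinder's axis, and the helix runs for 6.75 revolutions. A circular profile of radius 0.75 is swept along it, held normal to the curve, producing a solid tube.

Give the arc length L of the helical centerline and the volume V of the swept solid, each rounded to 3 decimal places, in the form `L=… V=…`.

2πR = 2π·18.5 = 116.238928
per-turn = √(116.238928² + 8.5²) = √(13511.4884 + 72.25) = √13583.7384 = 116.549296
L = 6.75 × 116.549296 = 786.707749
V = π·0.75² × L = 1.767146 × 786.707749 = 1390.227347

L=786.708 V=1390.227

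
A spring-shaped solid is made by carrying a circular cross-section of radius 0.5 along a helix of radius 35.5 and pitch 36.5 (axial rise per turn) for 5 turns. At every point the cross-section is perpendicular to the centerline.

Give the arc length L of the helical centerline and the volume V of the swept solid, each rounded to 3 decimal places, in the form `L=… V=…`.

L=1130.099 V=887.577

2πR = 2π·35.5 = 223.053078
per-turn = √(223.053078² + 36.5²) = √(49752.6758 + 1332.25) = √51084.9258 = 226.019746
L = 5 × 226.019746 = 1130.098732
V = π·0.5² × L = 0.785398 × 1130.098732 = 887.577469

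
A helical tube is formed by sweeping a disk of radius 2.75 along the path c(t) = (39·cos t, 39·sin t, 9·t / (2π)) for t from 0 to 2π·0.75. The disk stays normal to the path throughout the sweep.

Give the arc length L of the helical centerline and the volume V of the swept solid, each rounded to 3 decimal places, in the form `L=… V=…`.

L=183.907 V=4369.319

2πR = 2π·39 = 245.044227
per-turn = √(245.044227² + 9²) = √(60046.6732 + 81) = √60127.6732 = 245.209448
L = 0.75 × 245.209448 = 183.907086
V = π·2.75² × L = 23.758294 × 183.907086 = 4369.318692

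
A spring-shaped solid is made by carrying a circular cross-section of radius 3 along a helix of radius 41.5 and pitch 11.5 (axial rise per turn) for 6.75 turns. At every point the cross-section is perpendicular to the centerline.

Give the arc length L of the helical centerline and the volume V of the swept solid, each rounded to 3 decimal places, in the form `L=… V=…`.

2πR = 2π·41.5 = 260.752190
per-turn = √(260.752190² + 11.5²) = √(67991.7047 + 132.25) = √68123.9547 = 261.005660
L = 6.75 × 261.005660 = 1761.788207
V = π·3² × L = 28.274334 × 1761.788207 = 49813.387999

L=1761.788 V=49813.388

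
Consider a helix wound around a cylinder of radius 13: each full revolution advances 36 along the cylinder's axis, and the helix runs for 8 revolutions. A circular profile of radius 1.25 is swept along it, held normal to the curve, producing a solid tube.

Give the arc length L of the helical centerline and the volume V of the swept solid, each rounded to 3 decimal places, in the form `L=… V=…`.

2πR = 2π·13 = 81.681409
per-turn = √(81.681409² + 36²) = √(6671.8526 + 1296) = √7967.8526 = 89.262829
L = 8 × 89.262829 = 714.102629
V = π·1.25² × L = 4.908739 × 714.102629 = 3505.343083

L=714.103 V=3505.343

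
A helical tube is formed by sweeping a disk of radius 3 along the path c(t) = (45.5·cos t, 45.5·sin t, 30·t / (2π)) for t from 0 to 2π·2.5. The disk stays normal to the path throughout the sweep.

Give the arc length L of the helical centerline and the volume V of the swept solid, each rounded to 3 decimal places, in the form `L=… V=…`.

L=718.637 V=20318.974

2πR = 2π·45.5 = 285.884931
per-turn = √(285.884931² + 30²) = √(81730.1940 + 900) = √82630.1940 = 287.454682
L = 2.5 × 287.454682 = 718.636704
V = π·3² × L = 28.274334 × 718.636704 = 20318.974118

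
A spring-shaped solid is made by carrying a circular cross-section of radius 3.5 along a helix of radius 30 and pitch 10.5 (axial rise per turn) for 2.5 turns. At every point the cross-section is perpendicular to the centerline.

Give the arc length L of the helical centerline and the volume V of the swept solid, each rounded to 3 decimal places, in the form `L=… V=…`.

2πR = 2π·30 = 188.495559
per-turn = √(188.495559² + 10.5²) = √(35530.5758 + 110.25) = √35640.8258 = 188.787780
L = 2.5 × 188.787780 = 471.969450
V = π·3.5² × L = 38.484510 × 471.969450 = 18163.513013

L=471.969 V=18163.513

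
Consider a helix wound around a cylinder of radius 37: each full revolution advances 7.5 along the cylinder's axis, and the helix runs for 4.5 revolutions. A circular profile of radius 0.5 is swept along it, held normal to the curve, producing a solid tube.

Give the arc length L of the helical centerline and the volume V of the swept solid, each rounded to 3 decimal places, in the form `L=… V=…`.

L=1046.695 V=822.072

2πR = 2π·37 = 232.477856
per-turn = √(232.477856² + 7.5²) = √(54045.9537 + 56.25) = √54102.2037 = 232.598804
L = 4.5 × 232.598804 = 1046.694619
V = π·0.5² × L = 0.785398 × 1046.694619 = 822.072031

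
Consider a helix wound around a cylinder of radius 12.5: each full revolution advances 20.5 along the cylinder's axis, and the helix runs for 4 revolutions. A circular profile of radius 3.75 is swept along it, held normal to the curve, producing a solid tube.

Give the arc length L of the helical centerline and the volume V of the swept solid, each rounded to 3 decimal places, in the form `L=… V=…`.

L=324.685 V=14344.123

2πR = 2π·12.5 = 78.539816
per-turn = √(78.539816² + 20.5²) = √(6168.5028 + 420.25) = √6588.7528 = 81.171132
L = 4 × 81.171132 = 324.684530
V = π·3.75² × L = 44.178647 × 324.684530 = 14344.123136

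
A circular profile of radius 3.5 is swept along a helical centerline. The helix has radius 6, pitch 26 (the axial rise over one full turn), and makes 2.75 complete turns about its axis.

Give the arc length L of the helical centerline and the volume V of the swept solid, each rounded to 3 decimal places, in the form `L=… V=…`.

2πR = 2π·6 = 37.699112
per-turn = √(37.699112² + 26²) = √(1421.2230 + 676) = √2097.2230 = 45.795448
L = 2.75 × 45.795448 = 125.937481
V = π·3.5² × L = 38.484510 × 125.937481 = 4846.642259

L=125.937 V=4846.642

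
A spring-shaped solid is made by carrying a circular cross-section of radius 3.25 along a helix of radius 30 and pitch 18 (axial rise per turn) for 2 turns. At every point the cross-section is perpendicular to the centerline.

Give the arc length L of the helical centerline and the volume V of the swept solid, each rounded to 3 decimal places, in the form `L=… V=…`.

L=378.706 V=12566.632

2πR = 2π·30 = 188.495559
per-turn = √(188.495559² + 18²) = √(35530.5758 + 324) = √35854.5758 = 189.353046
L = 2 × 189.353046 = 378.706091
V = π·3.25² × L = 33.183072 × 378.706091 = 12566.631638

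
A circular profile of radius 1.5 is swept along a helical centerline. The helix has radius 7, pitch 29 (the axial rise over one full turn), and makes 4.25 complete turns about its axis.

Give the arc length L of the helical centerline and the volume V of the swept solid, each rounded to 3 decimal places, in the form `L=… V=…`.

L=223.900 V=1582.659

2πR = 2π·7 = 43.982297
per-turn = √(43.982297² + 29²) = √(1934.4425 + 841) = √2775.4425 = 52.682468
L = 4.25 × 52.682468 = 223.900490
V = π·1.5² × L = 7.068583 × 223.900490 = 1582.659304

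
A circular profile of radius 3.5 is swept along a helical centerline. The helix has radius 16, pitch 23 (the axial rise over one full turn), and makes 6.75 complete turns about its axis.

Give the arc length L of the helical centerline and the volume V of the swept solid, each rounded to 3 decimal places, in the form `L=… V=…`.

L=696.117 V=26789.720

2πR = 2π·16 = 100.530965
per-turn = √(100.530965² + 23²) = √(10106.4749 + 529) = √10635.4749 = 103.128439
L = 6.75 × 103.128439 = 696.116962
V = π·3.5² × L = 38.484510 × 696.116962 = 26789.720208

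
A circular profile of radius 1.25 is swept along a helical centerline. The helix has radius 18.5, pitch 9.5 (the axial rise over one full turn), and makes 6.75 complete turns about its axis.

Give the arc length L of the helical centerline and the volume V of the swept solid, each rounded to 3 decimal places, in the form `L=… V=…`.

2πR = 2π·18.5 = 116.238928
per-turn = √(116.238928² + 9.5²) = √(13511.4884 + 90.25) = √13601.7384 = 116.626491
L = 6.75 × 116.626491 = 787.228815
V = π·1.25² × L = 4.908739 × 787.228815 = 3864.300409

L=787.229 V=3864.300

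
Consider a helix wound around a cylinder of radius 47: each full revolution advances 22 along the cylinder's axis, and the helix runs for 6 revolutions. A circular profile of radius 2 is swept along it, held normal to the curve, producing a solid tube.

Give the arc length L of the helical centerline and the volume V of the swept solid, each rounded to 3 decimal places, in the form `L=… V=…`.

2πR = 2π·47 = 295.309709
per-turn = √(295.309709² + 22²) = √(87207.8245 + 484) = √87691.8245 = 296.128054
L = 6 × 296.128054 = 1776.768325
V = π·2² × L = 12.566371 × 1776.768325 = 22327.529271

L=1776.768 V=22327.529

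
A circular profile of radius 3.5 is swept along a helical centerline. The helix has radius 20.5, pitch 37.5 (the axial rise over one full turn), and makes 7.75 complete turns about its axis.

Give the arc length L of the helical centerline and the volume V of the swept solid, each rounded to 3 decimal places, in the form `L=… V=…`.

L=1039.687 V=40011.827

2πR = 2π·20.5 = 128.805299
per-turn = √(128.805299² + 37.5²) = √(16590.8050 + 1406.25) = √17997.0550 = 134.153103
L = 7.75 × 134.153103 = 1039.686547
V = π·3.5² × L = 38.484510 × 1039.686547 = 40011.827318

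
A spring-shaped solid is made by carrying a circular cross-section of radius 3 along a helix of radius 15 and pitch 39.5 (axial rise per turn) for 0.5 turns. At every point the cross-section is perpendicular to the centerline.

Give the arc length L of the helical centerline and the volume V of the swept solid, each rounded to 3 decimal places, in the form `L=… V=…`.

L=51.095 V=1444.684

2πR = 2π·15 = 94.247780
per-turn = √(94.247780² + 39.5²) = √(8882.6440 + 1560.25) = √10442.8940 = 102.190479
L = 0.5 × 102.190479 = 51.095239
V = π·3² × L = 28.274334 × 51.095239 = 1444.683859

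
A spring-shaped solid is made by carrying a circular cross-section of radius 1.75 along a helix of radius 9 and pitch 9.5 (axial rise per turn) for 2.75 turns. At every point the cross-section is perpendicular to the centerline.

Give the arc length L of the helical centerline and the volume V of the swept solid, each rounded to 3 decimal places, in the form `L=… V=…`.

L=157.688 V=1517.137

2πR = 2π·9 = 56.548668
per-turn = √(56.548668² + 9.5²) = √(3197.7518 + 90.25) = √3288.0018 = 57.341101
L = 2.75 × 57.341101 = 157.688027
V = π·1.75² × L = 9.621128 × 157.688027 = 1517.136612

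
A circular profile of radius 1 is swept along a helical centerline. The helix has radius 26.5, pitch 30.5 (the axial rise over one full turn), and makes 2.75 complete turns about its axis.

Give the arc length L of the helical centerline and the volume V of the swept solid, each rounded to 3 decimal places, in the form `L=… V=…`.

2πR = 2π·26.5 = 166.504411
per-turn = √(166.504411² + 30.5²) = √(27723.7188 + 930.25) = √28653.9688 = 169.274832
L = 2.75 × 169.274832 = 465.505788
V = π·1² × L = 3.141593 × 465.505788 = 1462.429564

L=465.506 V=1462.430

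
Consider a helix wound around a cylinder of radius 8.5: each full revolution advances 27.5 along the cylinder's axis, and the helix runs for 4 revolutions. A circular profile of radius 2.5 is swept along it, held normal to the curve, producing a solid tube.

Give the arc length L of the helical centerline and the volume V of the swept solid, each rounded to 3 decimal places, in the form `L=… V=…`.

2πR = 2π·8.5 = 53.407075
per-turn = √(53.407075² + 27.5²) = √(2852.3157 + 756.25) = √3608.5657 = 60.071338
L = 4 × 60.071338 = 240.285353
V = π·2.5² × L = 19.634954 × 240.285353 = 4717.991869

L=240.285 V=4717.992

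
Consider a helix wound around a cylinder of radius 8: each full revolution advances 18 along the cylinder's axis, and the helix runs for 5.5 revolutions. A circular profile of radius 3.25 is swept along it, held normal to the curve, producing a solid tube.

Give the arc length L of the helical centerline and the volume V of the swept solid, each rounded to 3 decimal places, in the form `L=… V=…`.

2πR = 2π·8 = 50.265482
per-turn = √(50.265482² + 18²) = √(2526.6187 + 324) = √2850.6187 = 53.391186
L = 5.5 × 53.391186 = 293.651522
V = π·3.25² × L = 33.183072 × 293.651522 = 9744.259722

L=293.652 V=9744.260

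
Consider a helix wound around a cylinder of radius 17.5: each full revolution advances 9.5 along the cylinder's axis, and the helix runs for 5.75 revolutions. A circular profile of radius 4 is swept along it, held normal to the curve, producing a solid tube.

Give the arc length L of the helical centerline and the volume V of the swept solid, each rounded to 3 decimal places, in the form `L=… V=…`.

2πR = 2π·17.5 = 109.955743
per-turn = √(109.955743² + 9.5²) = √(12090.2654 + 90.25) = √12180.5154 = 110.365372
L = 5.75 × 110.365372 = 634.600890
V = π·4² × L = 50.265482 × 634.600890 = 31898.519925

L=634.601 V=31898.520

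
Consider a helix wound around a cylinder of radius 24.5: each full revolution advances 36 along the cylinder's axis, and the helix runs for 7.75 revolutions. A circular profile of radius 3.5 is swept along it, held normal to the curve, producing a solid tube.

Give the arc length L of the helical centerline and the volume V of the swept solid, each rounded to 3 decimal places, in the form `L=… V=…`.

L=1225.209 V=47151.571

2πR = 2π·24.5 = 153.938040
per-turn = √(153.938040² + 36²) = √(23696.9202 + 1296) = √24992.9202 = 158.091493
L = 7.75 × 158.091493 = 1225.209071
V = π·3.5² × L = 38.484510 × 1225.209071 = 47151.570751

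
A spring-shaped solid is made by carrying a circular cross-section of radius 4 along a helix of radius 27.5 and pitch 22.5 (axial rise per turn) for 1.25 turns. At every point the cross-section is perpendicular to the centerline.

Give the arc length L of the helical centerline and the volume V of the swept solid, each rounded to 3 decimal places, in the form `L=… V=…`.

2πR = 2π·27.5 = 172.787596
per-turn = √(172.787596² + 22.5²) = √(29855.5533 + 506.25) = √30361.8033 = 174.246387
L = 1.25 × 174.246387 = 217.807984
V = π·4² × L = 50.265482 × 217.807984 = 10948.223374

L=217.808 V=10948.223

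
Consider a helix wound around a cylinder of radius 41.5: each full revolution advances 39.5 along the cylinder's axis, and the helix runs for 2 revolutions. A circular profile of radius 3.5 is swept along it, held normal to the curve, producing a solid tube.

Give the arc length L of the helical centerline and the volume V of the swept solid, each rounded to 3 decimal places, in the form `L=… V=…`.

L=527.454 V=20298.812

2πR = 2π·41.5 = 260.752190
per-turn = √(260.752190² + 39.5²) = √(67991.7047 + 1560.25) = √69551.9547 = 263.727046
L = 2 × 263.727046 = 527.454092
V = π·3.5² × L = 38.484510 × 527.454092 = 20298.812271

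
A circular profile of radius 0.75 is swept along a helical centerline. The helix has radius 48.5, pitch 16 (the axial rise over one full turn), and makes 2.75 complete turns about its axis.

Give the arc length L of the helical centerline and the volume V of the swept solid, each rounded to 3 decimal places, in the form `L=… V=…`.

2πR = 2π·48.5 = 304.734487
per-turn = √(304.734487² + 16²) = √(92863.1078 + 256) = √93119.1078 = 305.154236
L = 2.75 × 305.154236 = 839.174149
V = π·0.75² × L = 1.767146 × 839.174149 = 1482.943130

L=839.174 V=1482.943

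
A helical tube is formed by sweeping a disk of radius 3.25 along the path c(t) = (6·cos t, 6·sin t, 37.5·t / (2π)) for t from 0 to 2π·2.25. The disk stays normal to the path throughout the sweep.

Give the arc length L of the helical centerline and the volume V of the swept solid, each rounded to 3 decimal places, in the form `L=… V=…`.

L=119.641 V=3970.072

2πR = 2π·6 = 37.699112
per-turn = √(37.699112² + 37.5²) = √(1421.2230 + 1406.25) = √2827.4730 = 53.173988
L = 2.25 × 53.173988 = 119.641474
V = π·3.25² × L = 33.183072 × 119.641474 = 3970.071685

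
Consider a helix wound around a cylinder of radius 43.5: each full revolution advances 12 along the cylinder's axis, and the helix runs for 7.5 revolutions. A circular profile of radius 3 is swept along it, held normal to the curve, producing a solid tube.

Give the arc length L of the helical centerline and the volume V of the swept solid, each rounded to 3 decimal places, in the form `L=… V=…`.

2πR = 2π·43.5 = 273.318561
per-turn = √(273.318561² + 12²) = √(74703.0357 + 144) = √74847.0357 = 273.581863
L = 7.5 × 273.581863 = 2051.863972
V = π·3² × L = 28.274334 × 2051.863972 = 58015.087020

L=2051.864 V=58015.087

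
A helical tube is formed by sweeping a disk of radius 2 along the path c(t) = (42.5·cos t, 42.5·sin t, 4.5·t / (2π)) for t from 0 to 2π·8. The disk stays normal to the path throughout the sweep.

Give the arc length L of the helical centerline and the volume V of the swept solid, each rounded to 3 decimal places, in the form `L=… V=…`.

2πR = 2π·42.5 = 267.035376
per-turn = √(267.035376² + 4.5²) = √(71307.8918 + 20.25) = √71328.1418 = 267.073289
L = 8 × 267.073289 = 2136.586314
V = π·2² × L = 12.566371 × 2136.586314 = 26849.135465

L=2136.586 V=26849.135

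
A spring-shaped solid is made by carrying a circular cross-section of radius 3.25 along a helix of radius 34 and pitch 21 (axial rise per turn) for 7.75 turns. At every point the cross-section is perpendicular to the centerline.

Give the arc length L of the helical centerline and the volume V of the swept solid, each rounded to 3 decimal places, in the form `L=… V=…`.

2πR = 2π·34 = 213.628300
per-turn = √(213.628300² + 21²) = √(45637.0508 + 441) = √46078.0508 = 214.657986
L = 7.75 × 214.657986 = 1663.599388
V = π·3.25² × L = 33.183072 × 1663.599388 = 55203.338937

L=1663.599 V=55203.339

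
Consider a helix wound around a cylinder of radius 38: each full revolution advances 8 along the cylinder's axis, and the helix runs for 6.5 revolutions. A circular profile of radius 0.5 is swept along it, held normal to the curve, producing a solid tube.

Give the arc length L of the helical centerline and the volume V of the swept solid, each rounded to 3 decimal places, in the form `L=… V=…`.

2πR = 2π·38 = 238.761042
per-turn = √(238.761042² + 8²) = √(57006.8350 + 64) = √57070.8350 = 238.895029
L = 6.5 × 238.895029 = 1552.817690
V = π·0.5² × L = 0.785398 × 1552.817690 = 1219.580162

L=1552.818 V=1219.580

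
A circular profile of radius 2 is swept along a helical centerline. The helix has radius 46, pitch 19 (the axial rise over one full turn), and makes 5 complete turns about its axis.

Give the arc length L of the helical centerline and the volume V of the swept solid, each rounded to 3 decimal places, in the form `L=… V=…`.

L=1448.252 V=18199.269

2πR = 2π·46 = 289.026524
per-turn = √(289.026524² + 19²) = √(83536.3317 + 361) = √83897.3317 = 289.650361
L = 5 × 289.650361 = 1448.251805
V = π·2² × L = 12.566371 × 1448.251805 = 18199.268927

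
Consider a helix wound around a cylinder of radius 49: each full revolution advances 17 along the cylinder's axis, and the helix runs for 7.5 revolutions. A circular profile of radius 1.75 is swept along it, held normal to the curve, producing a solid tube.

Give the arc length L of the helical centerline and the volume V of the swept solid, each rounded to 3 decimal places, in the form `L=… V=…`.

2πR = 2π·49 = 307.876080
per-turn = √(307.876080² + 17²) = √(94787.6807 + 289) = √95076.6807 = 308.345068
L = 7.5 × 308.345068 = 2312.588006
V = π·1.75² × L = 9.621128 × 2312.588006 = 22249.704069

L=2312.588 V=22249.704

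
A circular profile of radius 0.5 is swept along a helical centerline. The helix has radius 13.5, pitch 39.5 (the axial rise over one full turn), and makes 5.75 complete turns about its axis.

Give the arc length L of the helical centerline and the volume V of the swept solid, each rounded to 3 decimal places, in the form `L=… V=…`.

2πR = 2π·13.5 = 84.823002
per-turn = √(84.823002² + 39.5²) = √(7194.9416 + 1560.25) = √8755.1916 = 93.569181
L = 5.75 × 93.569181 = 538.022790
V = π·0.5² × L = 0.785398 × 538.022790 = 422.562111

L=538.023 V=422.562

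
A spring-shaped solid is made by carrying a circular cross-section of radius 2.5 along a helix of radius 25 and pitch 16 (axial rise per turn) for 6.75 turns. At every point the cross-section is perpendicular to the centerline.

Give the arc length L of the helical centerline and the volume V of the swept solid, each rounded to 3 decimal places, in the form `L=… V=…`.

2πR = 2π·25 = 157.079633
per-turn = √(157.079633² + 16²) = √(24674.0110 + 256) = √24930.0110 = 157.892403
L = 6.75 × 157.892403 = 1065.773722
V = π·2.5² × L = 19.634954 × 1065.773722 = 20926.418095

L=1065.774 V=20926.418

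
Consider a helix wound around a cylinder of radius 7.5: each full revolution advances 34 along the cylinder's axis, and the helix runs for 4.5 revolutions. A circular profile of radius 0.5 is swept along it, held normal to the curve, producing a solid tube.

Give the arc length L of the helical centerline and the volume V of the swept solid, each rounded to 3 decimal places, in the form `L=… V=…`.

L=261.491 V=205.374

2πR = 2π·7.5 = 47.123890
per-turn = √(47.123890² + 34²) = √(2220.6610 + 1156) = √3376.6610 = 58.109044
L = 4.5 × 58.109044 = 261.490698
V = π·0.5² × L = 0.785398 × 261.490698 = 205.374314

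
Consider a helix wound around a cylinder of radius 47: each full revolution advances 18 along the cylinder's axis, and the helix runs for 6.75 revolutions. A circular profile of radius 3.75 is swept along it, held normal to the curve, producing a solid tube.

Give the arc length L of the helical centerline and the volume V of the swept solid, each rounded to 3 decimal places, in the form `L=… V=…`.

L=1997.040 V=88226.524

2πR = 2π·47 = 295.309709
per-turn = √(295.309709² + 18²) = √(87207.8245 + 324) = √87531.8245 = 295.857777
L = 6.75 × 295.857777 = 1997.039998
V = π·3.75² × L = 44.178647 × 1997.039998 = 88226.524495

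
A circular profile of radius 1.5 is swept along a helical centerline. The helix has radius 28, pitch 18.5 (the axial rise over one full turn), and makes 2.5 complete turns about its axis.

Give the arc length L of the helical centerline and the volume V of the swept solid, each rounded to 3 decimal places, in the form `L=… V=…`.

2πR = 2π·28 = 175.929189
per-turn = √(175.929189² + 18.5²) = √(30951.0794 + 342.25) = √31293.3294 = 176.899207
L = 2.5 × 176.899207 = 442.248017
V = π·1.5² × L = 7.068583 × 442.248017 = 3126.067025

L=442.248 V=3126.067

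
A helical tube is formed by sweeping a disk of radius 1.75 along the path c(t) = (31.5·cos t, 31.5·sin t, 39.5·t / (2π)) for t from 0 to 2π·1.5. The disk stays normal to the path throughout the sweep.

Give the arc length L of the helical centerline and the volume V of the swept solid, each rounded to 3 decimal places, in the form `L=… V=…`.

2πR = 2π·31.5 = 197.920337
per-turn = √(197.920337² + 39.5²) = √(39172.4599 + 1560.25) = √40732.7099 = 201.823462
L = 1.5 × 201.823462 = 302.735193
V = π·1.75² × L = 9.621128 × 302.735193 = 2912.653893

L=302.735 V=2912.654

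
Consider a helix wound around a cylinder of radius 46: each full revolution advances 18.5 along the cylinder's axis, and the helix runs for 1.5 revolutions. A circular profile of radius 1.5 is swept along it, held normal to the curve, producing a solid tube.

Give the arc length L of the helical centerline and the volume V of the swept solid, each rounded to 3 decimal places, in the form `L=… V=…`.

2πR = 2π·46 = 289.026524
per-turn = √(289.026524² + 18.5²) = √(83536.3317 + 342.25) = √83878.5817 = 289.617993
L = 1.5 × 289.617993 = 434.426989
V = π·1.5² × L = 7.068583 × 434.426989 = 3070.783433

L=434.427 V=3070.783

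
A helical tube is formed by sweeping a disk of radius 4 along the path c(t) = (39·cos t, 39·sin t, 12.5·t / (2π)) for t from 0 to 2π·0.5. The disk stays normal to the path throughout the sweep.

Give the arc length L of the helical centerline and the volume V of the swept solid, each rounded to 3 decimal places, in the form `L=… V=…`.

L=122.681 V=6166.641

2πR = 2π·39 = 245.044227
per-turn = √(245.044227² + 12.5²) = √(60046.6732 + 156.25) = √60202.9232 = 245.362840
L = 0.5 × 245.362840 = 122.681420
V = π·4² × L = 50.265482 × 122.681420 = 6166.640761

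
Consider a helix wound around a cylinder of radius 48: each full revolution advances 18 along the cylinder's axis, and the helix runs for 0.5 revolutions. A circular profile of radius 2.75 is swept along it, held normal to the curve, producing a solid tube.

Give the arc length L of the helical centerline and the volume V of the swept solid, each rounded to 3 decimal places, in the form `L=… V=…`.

L=151.065 V=3589.042

2πR = 2π·48 = 301.592895
per-turn = √(301.592895² + 18²) = √(90958.2742 + 324) = √91282.2742 = 302.129565
L = 0.5 × 302.129565 = 151.064783
V = π·2.75² × L = 23.758294 × 151.064783 = 3589.041585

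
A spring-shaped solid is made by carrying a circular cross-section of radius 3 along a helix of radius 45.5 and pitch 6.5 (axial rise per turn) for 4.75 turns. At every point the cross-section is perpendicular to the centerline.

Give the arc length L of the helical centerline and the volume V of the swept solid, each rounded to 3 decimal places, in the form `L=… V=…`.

L=1358.304 V=38405.151

2πR = 2π·45.5 = 285.884931
per-turn = √(285.884931² + 6.5²) = √(81730.1940 + 42.25) = √81772.4440 = 285.958815
L = 4.75 × 285.958815 = 1358.304373
V = π·3² × L = 28.274334 × 1358.304373 = 38405.151346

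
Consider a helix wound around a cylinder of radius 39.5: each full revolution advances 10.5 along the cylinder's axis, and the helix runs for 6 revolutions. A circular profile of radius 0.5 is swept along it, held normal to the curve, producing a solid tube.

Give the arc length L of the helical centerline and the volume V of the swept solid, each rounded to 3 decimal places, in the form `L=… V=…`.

L=1490.447 V=1170.594

2πR = 2π·39.5 = 248.185820
per-turn = √(248.185820² + 10.5²) = √(61596.2011 + 110.25) = √61706.4511 = 248.407832
L = 6 × 248.407832 = 1490.446993
V = π·0.5² × L = 0.785398 × 1490.446993 = 1170.594331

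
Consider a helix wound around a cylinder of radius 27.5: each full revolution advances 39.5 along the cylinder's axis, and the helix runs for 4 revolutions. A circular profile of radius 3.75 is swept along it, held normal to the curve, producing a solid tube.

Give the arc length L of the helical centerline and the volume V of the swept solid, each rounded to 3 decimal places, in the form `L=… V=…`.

2πR = 2π·27.5 = 172.787596
per-turn = √(172.787596² + 39.5²) = √(29855.5533 + 1560.25) = √31415.8033 = 177.245037
L = 4 × 177.245037 = 708.980150
V = π·3.75² × L = 44.178647 × 708.980150 = 31321.783555

L=708.980 V=31321.784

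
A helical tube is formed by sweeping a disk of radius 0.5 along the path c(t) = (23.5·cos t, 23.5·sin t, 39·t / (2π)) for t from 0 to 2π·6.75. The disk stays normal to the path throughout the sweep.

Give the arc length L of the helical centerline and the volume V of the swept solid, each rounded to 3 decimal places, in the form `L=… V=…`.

2πR = 2π·23.5 = 147.654855
per-turn = √(147.654855² + 39²) = √(21801.9561 + 1521) = √23322.9561 = 152.718552
L = 6.75 × 152.718552 = 1030.850226
V = π·0.5² × L = 0.785398 × 1030.850226 = 809.627874

L=1030.850 V=809.628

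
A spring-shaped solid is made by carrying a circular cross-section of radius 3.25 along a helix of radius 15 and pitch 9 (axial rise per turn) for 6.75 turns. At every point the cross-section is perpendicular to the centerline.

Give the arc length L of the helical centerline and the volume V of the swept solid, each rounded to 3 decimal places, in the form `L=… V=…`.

L=639.067 V=21206.191

2πR = 2π·15 = 94.247780
per-turn = √(94.247780² + 9²) = √(8882.6440 + 81) = √8963.6440 = 94.676523
L = 6.75 × 94.676523 = 639.066529
V = π·3.25² × L = 33.183072 × 639.066529 = 21206.190889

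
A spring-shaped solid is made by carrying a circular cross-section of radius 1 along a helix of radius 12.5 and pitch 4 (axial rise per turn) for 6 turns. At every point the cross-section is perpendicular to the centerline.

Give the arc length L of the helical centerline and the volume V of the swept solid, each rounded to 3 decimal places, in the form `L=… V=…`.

2πR = 2π·12.5 = 78.539816
per-turn = √(78.539816² + 4²) = √(6168.5028 + 16) = √6184.5028 = 78.641610
L = 6 × 78.641610 = 471.849657
V = π·1² × L = 3.141593 × 471.849657 = 1482.359417

L=471.850 V=1482.359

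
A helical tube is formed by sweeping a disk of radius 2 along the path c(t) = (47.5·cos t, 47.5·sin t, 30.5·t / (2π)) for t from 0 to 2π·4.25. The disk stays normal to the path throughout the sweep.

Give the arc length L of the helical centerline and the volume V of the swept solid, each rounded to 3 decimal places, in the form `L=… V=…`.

L=1275.024 V=16022.428

2πR = 2π·47.5 = 298.451302
per-turn = √(298.451302² + 30.5²) = √(89073.1797 + 930.25) = √90003.4297 = 300.005716
L = 4.25 × 300.005716 = 1275.024294
V = π·2² × L = 12.566371 × 1275.024294 = 16022.427816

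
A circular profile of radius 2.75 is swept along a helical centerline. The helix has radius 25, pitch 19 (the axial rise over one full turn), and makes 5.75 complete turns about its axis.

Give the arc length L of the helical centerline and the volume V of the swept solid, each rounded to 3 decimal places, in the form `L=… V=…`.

L=909.791 V=21615.088

2πR = 2π·25 = 157.079633
per-turn = √(157.079633² + 19²) = √(24674.0110 + 361) = √25035.0110 = 158.224559
L = 5.75 × 158.224559 = 909.791213
V = π·2.75² × L = 23.758294 × 909.791213 = 21615.087520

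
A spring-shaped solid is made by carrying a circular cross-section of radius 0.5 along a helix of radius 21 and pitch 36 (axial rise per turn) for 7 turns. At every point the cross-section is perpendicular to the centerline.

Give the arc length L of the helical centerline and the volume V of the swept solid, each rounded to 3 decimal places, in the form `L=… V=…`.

2πR = 2π·21 = 131.946891
per-turn = √(131.946891² + 36²) = √(17409.9822 + 1296) = √18705.9822 = 136.769815
L = 7 × 136.769815 = 957.388702
V = π·0.5² × L = 0.785398 × 957.388702 = 751.931328

L=957.389 V=751.931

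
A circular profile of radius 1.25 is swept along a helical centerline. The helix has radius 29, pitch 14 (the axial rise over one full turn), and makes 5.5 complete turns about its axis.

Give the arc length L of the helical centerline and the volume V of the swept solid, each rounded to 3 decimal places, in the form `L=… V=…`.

L=1005.122 V=4933.880

2πR = 2π·29 = 182.212374
per-turn = √(182.212374² + 14²) = √(33201.3492 + 196) = √33397.3492 = 182.749416
L = 5.5 × 182.749416 = 1005.121790
V = π·1.25² × L = 4.908739 × 1005.121790 = 4933.880051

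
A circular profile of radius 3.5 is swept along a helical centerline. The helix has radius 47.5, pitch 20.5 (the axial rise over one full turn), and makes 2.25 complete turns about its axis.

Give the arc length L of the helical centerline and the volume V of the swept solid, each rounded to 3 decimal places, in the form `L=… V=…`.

L=673.098 V=25903.834

2πR = 2π·47.5 = 298.451302
per-turn = √(298.451302² + 20.5²) = √(89073.1797 + 420.25) = √89493.4297 = 299.154525
L = 2.25 × 299.154525 = 673.097681
V = π·3.5² × L = 38.484510 × 673.097681 = 25903.834434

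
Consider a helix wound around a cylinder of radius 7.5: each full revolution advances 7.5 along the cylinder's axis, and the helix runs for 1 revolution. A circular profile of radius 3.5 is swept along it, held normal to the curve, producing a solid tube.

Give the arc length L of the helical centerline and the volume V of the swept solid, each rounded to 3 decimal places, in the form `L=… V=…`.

L=47.717 V=1836.365

2πR = 2π·7.5 = 47.123890
per-turn = √(47.123890² + 7.5²) = √(2220.6610 + 56.25) = √2276.9110 = 47.716988
L = 1 × 47.716988 = 47.716988
V = π·3.5² × L = 38.484510 × 47.716988 = 1836.364921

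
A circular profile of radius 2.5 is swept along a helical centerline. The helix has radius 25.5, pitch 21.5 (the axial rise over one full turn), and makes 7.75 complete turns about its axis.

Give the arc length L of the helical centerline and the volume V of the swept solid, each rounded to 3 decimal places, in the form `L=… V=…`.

2πR = 2π·25.5 = 160.221225
per-turn = √(160.221225² + 21.5²) = √(25670.8410 + 462.25) = √26133.0910 = 161.657326
L = 7.75 × 161.657326 = 1252.844276
V = π·2.5² × L = 19.634954 × 1252.844276 = 24599.539844

L=1252.844 V=24599.540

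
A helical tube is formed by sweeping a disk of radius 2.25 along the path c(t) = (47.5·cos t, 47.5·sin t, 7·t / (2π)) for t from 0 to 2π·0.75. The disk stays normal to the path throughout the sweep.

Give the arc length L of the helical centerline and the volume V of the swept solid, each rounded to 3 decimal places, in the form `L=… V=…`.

2πR = 2π·47.5 = 298.451302
per-turn = √(298.451302² + 7²) = √(89073.1797 + 49) = √89122.1797 = 298.533381
L = 0.75 × 298.533381 = 223.900036
V = π·2.25² × L = 15.904313 × 223.900036 = 3560.976209

L=223.900 V=3560.976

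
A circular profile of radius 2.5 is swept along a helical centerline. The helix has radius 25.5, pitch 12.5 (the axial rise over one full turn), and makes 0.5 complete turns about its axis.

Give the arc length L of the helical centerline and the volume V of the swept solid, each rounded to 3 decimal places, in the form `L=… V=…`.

L=80.354 V=1577.748

2πR = 2π·25.5 = 160.221225
per-turn = √(160.221225² + 12.5²) = √(25670.8410 + 156.25) = √25827.0910 = 160.708093
L = 0.5 × 160.708093 = 80.354046
V = π·2.5² × L = 19.634954 × 80.354046 = 1577.748010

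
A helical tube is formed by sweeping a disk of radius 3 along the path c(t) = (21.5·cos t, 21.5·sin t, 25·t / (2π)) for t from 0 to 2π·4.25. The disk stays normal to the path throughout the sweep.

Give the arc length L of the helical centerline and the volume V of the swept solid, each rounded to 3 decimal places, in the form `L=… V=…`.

2πR = 2π·21.5 = 135.088484
per-turn = √(135.088484² + 25²) = √(18248.8985 + 625) = √18873.8985 = 137.382308
L = 4.25 × 137.382308 = 583.874809
V = π·3² × L = 28.274334 × 583.874809 = 16508.671289

L=583.875 V=16508.671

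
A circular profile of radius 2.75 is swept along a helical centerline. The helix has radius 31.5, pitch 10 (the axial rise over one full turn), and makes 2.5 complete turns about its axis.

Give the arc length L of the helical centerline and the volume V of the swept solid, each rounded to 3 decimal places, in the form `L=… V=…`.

2πR = 2π·31.5 = 197.920337
per-turn = √(197.920337² + 10²) = √(39172.4599 + 100) = √39272.4599 = 198.172803
L = 2.5 × 198.172803 = 495.432008
V = π·2.75² × L = 23.758294 × 495.432008 = 11770.619513

L=495.432 V=11770.620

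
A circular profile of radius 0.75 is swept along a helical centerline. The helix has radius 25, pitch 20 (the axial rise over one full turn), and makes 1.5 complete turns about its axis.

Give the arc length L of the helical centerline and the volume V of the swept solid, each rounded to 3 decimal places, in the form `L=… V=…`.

L=237.522 V=419.735

2πR = 2π·25 = 157.079633
per-turn = √(157.079633² + 20²) = √(24674.0110 + 400) = √25074.0110 = 158.347753
L = 1.5 × 158.347753 = 237.521630
V = π·0.75² × L = 1.767146 × 237.521630 = 419.735367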